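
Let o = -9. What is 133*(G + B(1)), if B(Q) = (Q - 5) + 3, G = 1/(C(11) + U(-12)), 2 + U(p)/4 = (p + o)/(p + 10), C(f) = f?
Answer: -5852/45 ≈ -130.04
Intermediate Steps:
U(p) = -8 + 4*(-9 + p)/(10 + p) (U(p) = -8 + 4*((p - 9)/(p + 10)) = -8 + 4*((-9 + p)/(10 + p)) = -8 + 4*(-9 + p)/(10 + p))
G = 1/45 (G = 1/(11 + 4*(-29 - 1*(-12))/(10 - 12)) = 1/(11 + 4*(-29 + 12)/(-2)) = 1/(11 + 4*(-½)*(-17)) = 1/(11 + 34) = 1/45 ≈ 0.022222)
B(Q) = -2 + Q (B(Q) = (-5 + Q) + 3 = -2 + Q)
133*(G + B(1)) = 133*(1/45 + (-2 + 1)) = 133*(1/45 - 1) = 133*(-44/45) = -5852/45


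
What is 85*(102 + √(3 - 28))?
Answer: 8670 + 425*I ≈ 8670.0 + 425.0*I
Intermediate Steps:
85*(102 + √(3 - 28)) = 85*(102 + √(-25)) = 85*(102 + 5*I) = 8670 + 425*I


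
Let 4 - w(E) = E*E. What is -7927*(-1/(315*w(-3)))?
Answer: -7927/1575 ≈ -5.0330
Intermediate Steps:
w(E) = 4 - E**2 (w(E) = 4 - E*E = 4 - E**2)
-7927*(-1/(315*w(-3))) = -7927*(-1/(315*(4 - 1*(-3)**2))) = -7927*(-1/(315*(4 - 1*9))) = -7927*(-1/(315*(4 - 9))) = -7927/((15*(-5))*(-21)) = -7927/((-75*(-21))) = -7927/1575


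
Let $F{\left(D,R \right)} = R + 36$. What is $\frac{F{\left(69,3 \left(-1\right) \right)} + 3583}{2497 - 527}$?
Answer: $\frac{1808}{985} \approx 1.8355$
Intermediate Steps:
$F{\left(D,R \right)} = 36 + R$
$\frac{F{\left(69,3 \left(-1\right) \right)} + 3583}{2497 - 527} = \frac{\left(36 + 3 \left(-1\right)\right) + 3583}{2497 - 527} = \frac{\left(36 - 3\right) + 3583}{1970} = \left(33 + 3583\right) \frac{1}{1970} = 3616 \cdot \frac{1}{1970} = \frac{1808}{985}$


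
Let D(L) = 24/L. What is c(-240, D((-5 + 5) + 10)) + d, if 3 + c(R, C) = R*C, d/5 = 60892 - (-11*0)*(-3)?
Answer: 303881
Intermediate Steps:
d = 304460 (d = 5*(60892 - (-11*0)*(-3)) = 5*(60892 - 0*(-3)) = 5*(60892 - 1*0) = 5*(60892 + 0) = 5*60892 = 304460)
c(R, C) = -3 + C*R (c(R, C) = -3 + R*C = -3 + C*R)
c(-240, D((-5 + 5) + 10)) + d = (-3 + (24/((-5 + 5) + 10))*(-240)) + 304460 = (-3 + (24/(0 + 10))*(-240)) + 304460 = (-3 + (24/10)*(-240)) + 304460 = (-3 + (24*(⅒))*(-240)) + 304460 = (-3 + (12/5)*(-240)) + 304460 = (-3 - 576) + 304460 = -579 + 304460 = 303881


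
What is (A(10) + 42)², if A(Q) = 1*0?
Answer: 1764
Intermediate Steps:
A(Q) = 0
(A(10) + 42)² = (0 + 42)² = 42² = 1764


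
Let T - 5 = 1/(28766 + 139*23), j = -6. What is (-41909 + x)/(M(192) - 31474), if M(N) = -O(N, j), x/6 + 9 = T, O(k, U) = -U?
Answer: 1340304473/1006195240 ≈ 1.3321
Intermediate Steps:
T = 159816/31963 (T = 5 + 1/(28766 + 139*23) = 5 + 1/(28766 + 3197) = 5 + 1/31963 = 159816/31963 ≈ 5.0000)
x = -767106/31963 (x = -54 + 6*(159816/31963) = -54 + 958896/31963 = -767106/31963 ≈ -24.000)
M(N) = -6 (M(N) = -(-1)*(-6) = -1*6 = -6)
(-41909 + x)/(M(192) - 31474) = (-41909 - 767106/31963)/(-6 - 31474) = -1340304473/31963/(-31480) = -1340304473/31963*(-1/31480) = 1340304473/1006195240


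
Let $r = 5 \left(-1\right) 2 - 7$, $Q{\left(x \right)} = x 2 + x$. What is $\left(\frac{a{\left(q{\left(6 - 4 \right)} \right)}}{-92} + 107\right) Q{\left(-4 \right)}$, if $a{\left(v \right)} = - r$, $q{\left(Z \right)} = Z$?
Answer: $- \frac{29481}{23} \approx -1281.8$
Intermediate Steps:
$Q{\left(x \right)} = 3 x$ ($Q{\left(x \right)} = 2 x + x = 3 x$)
$r = -17$ ($r = \left(-5\right) 2 - 7 = -10 - 7 = -17$)
$a{\left(v \right)} = 17$ ($a{\left(v \right)} = \left(-1\right) \left(-17\right) = 17$)
$\left(\frac{a{\left(q{\left(6 - 4 \right)} \right)}}{-92} + 107\right) Q{\left(-4 \right)} = \left(\frac{17}{-92} + 107\right) 3 \left(-4\right) = \left(17 \left(- \frac{1}{92}\right) + 107\right) \left(-12\right) = \left(- \frac{17}{92} + 107\right) \left(-12\right) = \frac{9827}{92} \left(-12\right) = - \frac{29481}{23}$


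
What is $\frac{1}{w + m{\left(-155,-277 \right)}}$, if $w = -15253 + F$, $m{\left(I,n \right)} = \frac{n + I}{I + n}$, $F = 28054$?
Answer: $\frac{1}{12802} \approx 7.8113 \cdot 10^{-5}$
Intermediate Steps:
$m{\left(I,n \right)} = 1$ ($m{\left(I,n \right)} = \frac{I + n}{I + n} = 1$)
$w = 12801$ ($w = -15253 + 28054 = 12801$)
$\frac{1}{w + m{\left(-155,-277 \right)}} = \frac{1}{12801 + 1} = \frac{1}{12802}$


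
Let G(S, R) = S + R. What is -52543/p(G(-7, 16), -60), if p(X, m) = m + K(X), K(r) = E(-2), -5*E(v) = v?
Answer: 262715/298 ≈ 881.59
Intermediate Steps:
E(v) = -v/5
K(r) = ⅖ (K(r) = -⅕*(-2) = ⅖)
G(S, R) = R + S
p(X, m) = ⅖ + m (p(X, m) = m + ⅖ = ⅖ + m)
-52543/p(G(-7, 16), -60) = -52543/(⅖ - 60) = -52543/(-298/5) = -52543*(-5/298) = 262715/298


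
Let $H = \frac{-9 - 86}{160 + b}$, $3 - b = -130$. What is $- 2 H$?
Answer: $\frac{190}{293} \approx 0.64846$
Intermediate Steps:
$b = 133$ ($b = 3 - -130 = 3 + 130 = 133$)
$H = - \frac{95}{293}$ ($H = \frac{-9 - 86}{160 + 133} = - \frac{95}{293} \approx -0.32423$)
$- 2 H = \left(-2\right) \left(- \frac{95}{293}\right) = \frac{190}{293}$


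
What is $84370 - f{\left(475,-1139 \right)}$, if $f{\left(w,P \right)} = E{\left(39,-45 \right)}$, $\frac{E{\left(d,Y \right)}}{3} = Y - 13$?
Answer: $84544$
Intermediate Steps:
$E{\left(d,Y \right)} = -39 + 3 Y$ ($E{\left(d,Y \right)} = 3 \left(Y - 13\right) = 3 \left(-13 + Y\right) = -39 + 3 Y$)
$f{\left(w,P \right)} = -174$ ($f{\left(w,P \right)} = -39 + 3 \left(-45\right) = -39 - 135 = -174$)
$84370 - f{\left(475,-1139 \right)} = 84370 - -174 = 84370 + 174 = 84544$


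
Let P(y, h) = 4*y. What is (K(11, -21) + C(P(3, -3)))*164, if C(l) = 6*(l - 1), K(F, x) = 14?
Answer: 13120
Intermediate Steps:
C(l) = -6 + 6*l (C(l) = 6*(-1 + l) = -6 + 6*l)
(K(11, -21) + C(P(3, -3)))*164 = (14 + (-6 + 6*(4*3)))*164 = (14 + (-6 + 6*12))*164 = (14 + (-6 + 72))*164 = (14 + 66)*164 = 80*164 = 13120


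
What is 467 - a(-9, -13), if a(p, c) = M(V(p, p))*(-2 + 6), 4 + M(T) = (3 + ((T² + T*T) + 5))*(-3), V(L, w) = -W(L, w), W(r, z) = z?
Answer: 2523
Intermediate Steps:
V(L, w) = -w
M(T) = -28 - 6*T² (M(T) = -4 + (3 + ((T² + T*T) + 5))*(-3) = -4 + (3 + ((T² + T²) + 5))*(-3) = -4 + (3 + (2*T² + 5))*(-3) = -4 + (3 + (5 + 2*T²))*(-3) = -4 + (8 + 2*T²)*(-3) = -4 + (-24 - 6*T²) = -28 - 6*T²)
a(p, c) = -112 - 24*p² (a(p, c) = (-28 - 6*p²)*(-2 + 6) = (-28 - 6*p²)*4 = -112 - 24*p²)
467 - a(-9, -13) = 467 - (-112 - 24*(-9)²) = 467 - (-112 - 24*81) = 467 - (-112 - 1944) = 467 - 1*(-2056) = 467 + 2056 = 2523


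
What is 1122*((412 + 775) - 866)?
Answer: 360162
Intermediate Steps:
1122*((412 + 775) - 866) = 1122*(1187 - 866) = 1122*321 = 360162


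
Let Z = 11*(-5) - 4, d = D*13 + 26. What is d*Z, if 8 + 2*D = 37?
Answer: -25311/2 ≈ -12656.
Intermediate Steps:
D = 29/2 (D = -4 + (½)*37 = -4 + 37/2 = 29/2 ≈ 14.500)
d = 429/2 (d = (29/2)*13 + 26 = 377/2 + 26 = 429/2 ≈ 214.50)
Z = -59 (Z = -55 - 4 = -59)
d*Z = (429/2)*(-59) = -25311/2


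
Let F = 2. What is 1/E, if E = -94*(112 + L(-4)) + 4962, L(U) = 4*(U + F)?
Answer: -1/4814 ≈ -0.00020773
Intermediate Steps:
L(U) = 8 + 4*U (L(U) = 4*(U + 2) = 4*(2 + U) = 8 + 4*U)
E = -4814 (E = -94*(112 + (8 + 4*(-4))) + 4962 = -94*(112 + (8 - 16)) + 4962 = -94*(112 - 8) + 4962 = -94*104 + 4962 = -9776 + 4962 = -4814)
1/E = 1/(-4814) = -1/4814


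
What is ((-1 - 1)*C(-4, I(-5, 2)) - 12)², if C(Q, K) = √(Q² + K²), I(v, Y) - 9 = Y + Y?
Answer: 884 + 48*√185 ≈ 1536.9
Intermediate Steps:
I(v, Y) = 9 + 2*Y (I(v, Y) = 9 + (Y + Y) = 9 + 2*Y)
C(Q, K) = √(K² + Q²)
((-1 - 1)*C(-4, I(-5, 2)) - 12)² = ((-1 - 1)*√((9 + 2*2)² + (-4)²) - 12)² = (-2*√((9 + 4)² + 16) - 12)² = (-2*√(13² + 16) - 12)² = (-2*√(169 + 16) - 12)² = (-2*√185 - 12)² = (-12 - 2*√185)²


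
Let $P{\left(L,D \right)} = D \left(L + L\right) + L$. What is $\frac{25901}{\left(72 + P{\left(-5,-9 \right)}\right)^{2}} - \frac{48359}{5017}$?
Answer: $- \frac{1062055674}{123664033} \approx -8.5882$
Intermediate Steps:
$P{\left(L,D \right)} = L + 2 D L$ ($P{\left(L,D \right)} = D 2 L + L = 2 D L + L = L + 2 D L$)
$\frac{25901}{\left(72 + P{\left(-5,-9 \right)}\right)^{2}} - \frac{48359}{5017} = \frac{25901}{\left(72 - 5 \left(1 + 2 \left(-9\right)\right)\right)^{2}} - \frac{48359}{5017} = \frac{25901}{\left(72 - 5 \left(1 - 18\right)\right)^{2}} - \frac{48359}{5017} = \frac{25901}{\left(72 - -85\right)^{2}} - \frac{48359}{5017} = \frac{25901}{\left(72 + 85\right)^{2}} - \frac{48359}{5017} = \frac{25901}{157^{2}} - \frac{48359}{5017} = \frac{25901}{24649} - \frac{48359}{5017} = - \frac{1062055674}{123664033}$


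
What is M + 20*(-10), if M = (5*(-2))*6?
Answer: -260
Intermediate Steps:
M = -60 (M = -10*6 = -60)
M + 20*(-10) = -60 + 20*(-10) = -60 - 200 = -260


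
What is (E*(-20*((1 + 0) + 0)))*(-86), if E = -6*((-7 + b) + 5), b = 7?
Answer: -51600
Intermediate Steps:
E = -30 (E = -6*((-7 + 7) + 5) = -6*(0 + 5) = -6*5 = -30)
(E*(-20*((1 + 0) + 0)))*(-86) = -(-600)*((1 + 0) + 0)*(-86) = -(-600)*(1 + 0)*(-86) = -(-600)*(-86) = -30*(-20)*(-86) = 600*(-86) = -51600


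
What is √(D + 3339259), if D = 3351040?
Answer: √6690299 ≈ 2586.6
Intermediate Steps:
√(D + 3339259) = √(3351040 + 3339259) = √6690299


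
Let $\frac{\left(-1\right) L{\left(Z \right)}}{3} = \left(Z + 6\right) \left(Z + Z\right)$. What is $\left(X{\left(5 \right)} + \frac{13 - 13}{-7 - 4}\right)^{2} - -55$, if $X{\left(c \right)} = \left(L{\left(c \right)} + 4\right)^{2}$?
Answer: $11294588231$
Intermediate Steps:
$L{\left(Z \right)} = - 6 Z \left(6 + Z\right)$ ($L{\left(Z \right)} = - 3 \left(Z + 6\right) \left(Z + Z\right) = - 3 \left(6 + Z\right) 2 Z = - 3 \cdot 2 Z \left(6 + Z\right) = - 6 Z \left(6 + Z\right)$)
$X{\left(c \right)} = \left(4 - 6 c \left(6 + c\right)\right)^{2}$ ($X{\left(c \right)} = \left(- 6 c \left(6 + c\right) + 4\right)^{2} = \left(4 - 6 c \left(6 + c\right)\right)^{2}$)
$\left(X{\left(5 \right)} + \frac{13 - 13}{-7 - 4}\right)^{2} - -55 = \left(4 \left(-2 + 3 \cdot 5 \left(6 + 5\right)\right)^{2} + \frac{13 - 13}{-7 - 4}\right)^{2} - -55 = \left(4 \left(-2 + 3 \cdot 5 \cdot 11\right)^{2} + \frac{0}{-11}\right)^{2} + 55 = \left(4 \left(-2 + 165\right)^{2} + 0 \left(- \frac{1}{11}\right)\right)^{2} + 55 = \left(4 \cdot 163^{2} + 0\right)^{2} + 55 = \left(4 \cdot 26569 + 0\right)^{2} + 55 = \left(106276 + 0\right)^{2} + 55 = 106276^{2} + 55 = 11294588176 + 55 = 11294588231$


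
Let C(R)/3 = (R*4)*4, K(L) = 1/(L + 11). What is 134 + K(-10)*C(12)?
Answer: 710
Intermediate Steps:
K(L) = 1/(11 + L)
C(R) = 48*R (C(R) = 3*((R*4)*4) = 3*((4*R)*4) = 3*(16*R) = 48*R)
134 + K(-10)*C(12) = 134 + (48*12)/(11 - 10) = 134 + 576/1 = 134 + 1*576 = 134 + 576 = 710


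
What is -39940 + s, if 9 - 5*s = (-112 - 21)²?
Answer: -43476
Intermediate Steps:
s = -3536 (s = 9/5 - (-112 - 21)²/5 = 9/5 - ⅕*(-133)² = 9/5 - ⅕*17689 = 9/5 - 17689/5 = -3536)
-39940 + s = -39940 - 3536 = -43476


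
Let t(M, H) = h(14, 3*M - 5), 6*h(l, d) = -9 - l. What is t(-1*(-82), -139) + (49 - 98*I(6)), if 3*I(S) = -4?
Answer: 1055/6 ≈ 175.83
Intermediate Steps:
I(S) = -4/3 (I(S) = (1/3)*(-4) = -4/3)
h(l, d) = -3/2 - l/6 (h(l, d) = (-9 - l)/6 = -3/2 - l/6)
t(M, H) = -23/6 (t(M, H) = -3/2 - 1/6*14 = -3/2 - 7/3 = -23/6)
t(-1*(-82), -139) + (49 - 98*I(6)) = -23/6 + (49 - 98*(-4/3)) = -23/6 + (49 + 392/3) = -23/6 + 539/3 = 1055/6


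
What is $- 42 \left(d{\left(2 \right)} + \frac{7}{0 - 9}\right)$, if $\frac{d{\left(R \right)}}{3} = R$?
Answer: $- \frac{658}{3} \approx -219.33$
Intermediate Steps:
$d{\left(R \right)} = 3 R$
$- 42 \left(d{\left(2 \right)} + \frac{7}{0 - 9}\right) = - 42 \left(3 \cdot 2 + \frac{7}{0 - 9}\right) = - 42 \left(6 + \frac{7}{-9}\right) = - 42 \left(6 + 7 \left(- \frac{1}{9}\right)\right) = - 42 \left(6 - \frac{7}{9}\right) = \left(-42\right) \frac{47}{9} = - \frac{658}{3}$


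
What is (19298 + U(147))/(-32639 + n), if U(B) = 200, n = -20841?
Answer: -9749/26740 ≈ -0.36458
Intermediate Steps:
(19298 + U(147))/(-32639 + n) = (19298 + 200)/(-32639 - 20841) = 19498/(-53480) = 19498*(-1/53480) = -9749/26740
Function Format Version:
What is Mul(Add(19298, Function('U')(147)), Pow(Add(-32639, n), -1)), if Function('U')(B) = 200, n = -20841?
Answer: Rational(-9749, 26740) ≈ -0.36458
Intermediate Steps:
Mul(Add(19298, Function('U')(147)), Pow(Add(-32639, n), -1)) = Mul(Add(19298, 200), Pow(Add(-32639, -20841), -1)) = Mul(19498, Pow(-53480, -1)) = Mul(19498, Rational(-1, 53480)) = Rational(-9749, 26740)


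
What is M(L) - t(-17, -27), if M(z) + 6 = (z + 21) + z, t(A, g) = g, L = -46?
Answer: -50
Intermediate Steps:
M(z) = 15 + 2*z (M(z) = -6 + ((z + 21) + z) = -6 + ((21 + z) + z) = -6 + (21 + 2*z) = 15 + 2*z)
M(L) - t(-17, -27) = (15 + 2*(-46)) - 1*(-27) = (15 - 92) + 27 = -77 + 27 = -50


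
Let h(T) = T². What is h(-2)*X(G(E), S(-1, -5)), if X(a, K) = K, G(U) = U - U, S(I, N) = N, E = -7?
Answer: -20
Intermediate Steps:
G(U) = 0
h(-2)*X(G(E), S(-1, -5)) = (-2)²*(-5) = 4*(-5) = -20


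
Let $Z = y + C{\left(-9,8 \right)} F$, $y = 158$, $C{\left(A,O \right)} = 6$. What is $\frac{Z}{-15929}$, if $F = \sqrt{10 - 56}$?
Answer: $- \frac{158}{15929} - \frac{6 i \sqrt{46}}{15929} \approx -0.009919 - 0.0025547 i$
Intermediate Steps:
$F = i \sqrt{46}$ ($F = \sqrt{-46} = i \sqrt{46} \approx 6.7823 i$)
$Z = 158 + 6 i \sqrt{46} \approx 158.0 + 40.694 i$
$\frac{Z}{-15929} = \frac{158 + 6 i \sqrt{46}}{-15929} = \left(158 + 6 i \sqrt{46}\right) \left(- \frac{1}{15929}\right) = - \frac{158}{15929} - \frac{6 i \sqrt{46}}{15929}$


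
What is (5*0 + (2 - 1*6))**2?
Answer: 16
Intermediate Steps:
(5*0 + (2 - 1*6))**2 = (0 + (2 - 6))**2 = (0 - 4)**2 = (-4)**2 = 16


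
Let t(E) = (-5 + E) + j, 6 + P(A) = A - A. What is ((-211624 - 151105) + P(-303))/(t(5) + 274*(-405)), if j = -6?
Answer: 362735/110976 ≈ 3.2686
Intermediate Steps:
P(A) = -6 (P(A) = -6 + (A - A) = -6 + 0 = -6)
t(E) = -11 + E (t(E) = (-5 + E) - 6 = -11 + E)
((-211624 - 151105) + P(-303))/(t(5) + 274*(-405)) = ((-211624 - 151105) - 6)/((-11 + 5) + 274*(-405)) = (-362729 - 6)/(-6 - 110970) = -362735/(-110976) = -362735*(-1/110976) = 362735/110976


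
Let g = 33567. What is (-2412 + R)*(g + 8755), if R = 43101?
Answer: 1722039858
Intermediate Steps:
(-2412 + R)*(g + 8755) = (-2412 + 43101)*(33567 + 8755) = 40689*42322 = 1722039858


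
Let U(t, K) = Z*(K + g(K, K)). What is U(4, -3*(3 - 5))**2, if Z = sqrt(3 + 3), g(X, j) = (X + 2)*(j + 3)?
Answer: 36504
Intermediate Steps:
g(X, j) = (2 + X)*(3 + j)
Z = sqrt(6) ≈ 2.4495
U(t, K) = sqrt(6)*(6 + K**2 + 6*K) (U(t, K) = sqrt(6)*(K + (6 + 2*K + 3*K + K*K)) = sqrt(6)*(K + (6 + 2*K + 3*K + K**2)) = sqrt(6)*(K + (6 + K**2 + 5*K)) = sqrt(6)*(6 + K**2 + 6*K))
U(4, -3*(3 - 5))**2 = (sqrt(6)*(6 + (-3*(3 - 5))**2 + 6*(-3*(3 - 5))))**2 = (sqrt(6)*(6 + (-3*(-2))**2 + 6*(-3*(-2))))**2 = (sqrt(6)*(6 + 6**2 + 6*6))**2 = (sqrt(6)*(6 + 36 + 36))**2 = (sqrt(6)*78)**2 = (78*sqrt(6))**2 = 36504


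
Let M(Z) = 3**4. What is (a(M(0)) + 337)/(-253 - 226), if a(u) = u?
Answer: -418/479 ≈ -0.87265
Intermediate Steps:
M(Z) = 81
(a(M(0)) + 337)/(-253 - 226) = (81 + 337)/(-253 - 226) = 418/(-479) = 418*(-1/479) = -418/479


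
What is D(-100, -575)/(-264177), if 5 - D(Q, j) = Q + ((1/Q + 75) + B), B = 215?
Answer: 18499/26417700 ≈ 0.00070025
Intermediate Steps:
D(Q, j) = -285 - Q - 1/Q (D(Q, j) = 5 - (Q + ((1/Q + 75) + 215)) = 5 - (Q + ((75 + 1/Q) + 215)) = 5 - (Q + (290 + 1/Q)) = 5 - (290 + Q + 1/Q) = 5 + (-290 - Q - 1/Q) = -285 - Q - 1/Q)
D(-100, -575)/(-264177) = (-285 - 1*(-100) - 1/(-100))/(-264177) = (-285 + 100 - 1*(-1/100))*(-1/264177) = (-285 + 100 + 1/100)*(-1/264177) = -18499/100*(-1/264177) = 18499/26417700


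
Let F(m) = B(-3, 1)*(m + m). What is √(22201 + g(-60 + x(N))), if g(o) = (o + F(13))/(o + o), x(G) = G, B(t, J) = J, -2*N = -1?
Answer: √1257569390/238 ≈ 149.00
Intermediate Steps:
N = ½ (N = -½*(-1) = ½ ≈ 0.50000)
F(m) = 2*m (F(m) = 1*(m + m) = 1*(2*m) = 2*m)
g(o) = (26 + o)/(2*o) (g(o) = (o + 2*13)/(o + o) = (o + 26)/((2*o)) = (26 + o)*(1/(2*o)) = (26 + o)/(2*o))
√(22201 + g(-60 + x(N))) = √(22201 + (26 + (-60 + ½))/(2*(-60 + ½))) = √(22201 + (26 - 119/2)/(2*(-119/2))) = √(22201 + (½)*(-2/119)*(-67/2)) = √(22201 + 67/238) = √(5283905/238) = √1257569390/238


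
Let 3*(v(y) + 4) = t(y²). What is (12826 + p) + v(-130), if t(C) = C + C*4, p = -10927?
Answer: 90185/3 ≈ 30062.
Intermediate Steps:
t(C) = 5*C (t(C) = C + 4*C = 5*C)
v(y) = -4 + 5*y²/3 (v(y) = -4 + (5*y²)/3 = -4 + 5*y²/3)
(12826 + p) + v(-130) = (12826 - 10927) + (-4 + (5/3)*(-130)²) = 1899 + (-4 + (5/3)*16900) = 1899 + (-4 + 84500/3) = 1899 + 84488/3 = 90185/3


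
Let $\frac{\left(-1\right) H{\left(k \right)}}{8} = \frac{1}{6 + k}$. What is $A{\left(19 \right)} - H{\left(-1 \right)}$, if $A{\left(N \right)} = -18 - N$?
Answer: $- \frac{177}{5} \approx -35.4$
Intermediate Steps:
$H{\left(k \right)} = - \frac{8}{6 + k}$
$A{\left(19 \right)} - H{\left(-1 \right)} = \left(-18 - 19\right) - - \frac{8}{6 - 1} = \left(-18 - 19\right) - - \frac{8}{5} = -37 - \left(-8\right) \frac{1}{5} = -37 - - \frac{8}{5} = -37 + \frac{8}{5} = - \frac{177}{5}$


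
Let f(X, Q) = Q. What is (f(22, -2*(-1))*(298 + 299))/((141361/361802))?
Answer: 431991588/141361 ≈ 3055.9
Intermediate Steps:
(f(22, -2*(-1))*(298 + 299))/((141361/361802)) = ((-2*(-1))*(298 + 299))/((141361/361802)) = (2*597)/((141361*(1/361802))) = 1194/(141361/361802) = 1194*(361802/141361) = 431991588/141361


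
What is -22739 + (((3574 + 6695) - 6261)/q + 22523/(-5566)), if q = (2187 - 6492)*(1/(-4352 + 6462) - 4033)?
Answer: -309160755931962559/13593638769018 ≈ -22743.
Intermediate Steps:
q = 7326790569/422 (q = -4305*(1/2110 - 4033) = -4305*(-8509629/2110) = 7326790569/422 ≈ 1.7362e+7)
-22739 + (((3574 + 6695) - 6261)/q + 22523/(-5566)) = -22739 + (((3574 + 6695) - 6261)/(7326790569/422) + 22523/(-5566)) = -22739 + ((10269 - 6261)*(422/7326790569) + 22523*(-1/5566)) = -22739 + (4008*(422/7326790569) - 22523/5566) = -22739 + (563792/2442263523 - 22523/5566) = -22739 - 55003963262257/13593638769018 = -309160755931962559/13593638769018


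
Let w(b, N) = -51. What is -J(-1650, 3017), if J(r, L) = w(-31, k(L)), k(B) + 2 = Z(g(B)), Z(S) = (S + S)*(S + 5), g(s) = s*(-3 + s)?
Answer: 51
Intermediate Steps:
Z(S) = 2*S*(5 + S) (Z(S) = (2*S)*(5 + S) = 2*S*(5 + S))
k(B) = -2 + 2*B*(-3 + B)*(5 + B*(-3 + B)) (k(B) = -2 + 2*(B*(-3 + B))*(5 + B*(-3 + B)) = -2 + 2*B*(-3 + B)*(5 + B*(-3 + B)))
J(r, L) = -51
-J(-1650, 3017) = -1*(-51) = 51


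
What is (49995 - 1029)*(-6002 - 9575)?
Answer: -762743382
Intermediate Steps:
(49995 - 1029)*(-6002 - 9575) = 48966*(-15577) = -762743382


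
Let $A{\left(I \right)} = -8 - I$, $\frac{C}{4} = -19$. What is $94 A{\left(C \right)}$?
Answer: $6392$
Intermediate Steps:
$C = -76$ ($C = 4 \left(-19\right) = -76$)
$94 A{\left(C \right)} = 94 \left(-8 - -76\right) = 94 \left(-8 + 76\right) = 94 \cdot 68 = 6392$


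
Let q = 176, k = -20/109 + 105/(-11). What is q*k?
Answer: -186640/109 ≈ -1712.3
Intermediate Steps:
k = -11665/1199 (k = -20*1/109 + 105*(-1/11) = -20/109 - 105/11 = -11665/1199 ≈ -9.7289)
q*k = 176*(-11665/1199) = -186640/109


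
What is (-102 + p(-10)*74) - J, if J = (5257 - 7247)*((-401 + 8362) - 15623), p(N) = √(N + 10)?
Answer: -15247482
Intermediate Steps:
p(N) = √(10 + N)
J = 15247380 (J = -1990*(7961 - 15623) = -1990*(-7662) = 15247380)
(-102 + p(-10)*74) - J = (-102 + √(10 - 10)*74) - 1*15247380 = (-102 + √0*74) - 15247380 = (-102 + 0*74) - 15247380 = (-102 + 0) - 15247380 = -102 - 15247380 = -15247482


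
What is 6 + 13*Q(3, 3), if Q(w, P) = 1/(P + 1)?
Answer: 37/4 ≈ 9.2500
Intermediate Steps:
Q(w, P) = 1/(1 + P)
6 + 13*Q(3, 3) = 6 + 13/(1 + 3) = 6 + 13/4 = 37/4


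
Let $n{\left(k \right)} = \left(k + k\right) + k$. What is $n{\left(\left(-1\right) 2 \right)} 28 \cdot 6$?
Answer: $-1008$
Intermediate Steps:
$n{\left(k \right)} = 3 k$ ($n{\left(k \right)} = 2 k + k = 3 k$)
$n{\left(\left(-1\right) 2 \right)} 28 \cdot 6 = 3 \left(\left(-1\right) 2\right) 28 \cdot 6 = 3 \left(-2\right) 28 \cdot 6 = \left(-6\right) 28 \cdot 6 = \left(-168\right) 6 = -1008$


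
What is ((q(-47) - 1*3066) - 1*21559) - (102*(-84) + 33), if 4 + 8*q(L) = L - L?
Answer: -32181/2 ≈ -16091.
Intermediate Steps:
q(L) = -½ (q(L) = -½ + (L - L)/8 = -½ + (⅛)*0 = -½ + 0 = -½)
((q(-47) - 1*3066) - 1*21559) - (102*(-84) + 33) = ((-½ - 1*3066) - 1*21559) - (102*(-84) + 33) = ((-½ - 3066) - 21559) - (-8568 + 33) = (-6133/2 - 21559) - 1*(-8535) = -49251/2 + 8535 = -32181/2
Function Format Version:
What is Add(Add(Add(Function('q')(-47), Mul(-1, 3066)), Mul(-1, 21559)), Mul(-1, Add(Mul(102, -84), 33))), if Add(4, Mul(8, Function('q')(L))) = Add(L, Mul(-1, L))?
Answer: Rational(-32181, 2) ≈ -16091.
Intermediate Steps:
Function('q')(L) = Rational(-1, 2) (Function('q')(L) = Add(Rational(-1, 2), Mul(Rational(1, 8), Add(L, Mul(-1, L)))) = Add(Rational(-1, 2), Mul(Rational(1, 8), 0)) = Add(Rational(-1, 2), 0) = Rational(-1, 2))
Add(Add(Add(Function('q')(-47), Mul(-1, 3066)), Mul(-1, 21559)), Mul(-1, Add(Mul(102, -84), 33))) = Add(Add(Add(Rational(-1, 2), Mul(-1, 3066)), Mul(-1, 21559)), Mul(-1, Add(Mul(102, -84), 33))) = Add(Add(Add(Rational(-1, 2), -3066), -21559), Mul(-1, Add(-8568, 33))) = Add(Add(Rational(-6133, 2), -21559), Mul(-1, -8535)) = Add(Rational(-49251, 2), 8535) = Rational(-32181, 2)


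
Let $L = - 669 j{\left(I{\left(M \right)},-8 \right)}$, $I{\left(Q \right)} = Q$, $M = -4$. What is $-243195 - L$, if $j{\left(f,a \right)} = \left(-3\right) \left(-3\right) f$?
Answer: $-267279$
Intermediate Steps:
$j{\left(f,a \right)} = 9 f$
$L = 24084$ ($L = - 669 \cdot 9 \left(-4\right) = \left(-669\right) \left(-36\right) = 24084$)
$-243195 - L = -243195 - 24084 = -267279$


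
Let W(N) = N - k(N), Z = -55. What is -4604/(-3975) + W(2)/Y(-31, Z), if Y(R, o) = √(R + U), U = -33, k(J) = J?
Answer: 4604/3975 ≈ 1.1582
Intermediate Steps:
Y(R, o) = √(-33 + R) (Y(R, o) = √(R - 33) = √(-33 + R))
W(N) = 0 (W(N) = N - N = 0)
-4604/(-3975) + W(2)/Y(-31, Z) = -4604/(-3975) + 0/(√(-33 - 31)) = -4604*(-1/3975) + 0/(√(-64)) = 4604/3975 + 0/((8*I)) = 4604/3975 + 0*(-I/8) = 4604/3975 + 0 = 4604/3975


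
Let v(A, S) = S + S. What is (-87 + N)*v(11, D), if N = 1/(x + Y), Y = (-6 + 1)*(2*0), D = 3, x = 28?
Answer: -7305/14 ≈ -521.79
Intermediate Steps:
Y = 0 (Y = -5*0 = 0)
v(A, S) = 2*S
N = 1/28 (N = 1/(28 + 0) = 1/28 ≈ 0.035714)
(-87 + N)*v(11, D) = (-87 + 1/28)*(2*3) = -2435/28*6 = -7305/14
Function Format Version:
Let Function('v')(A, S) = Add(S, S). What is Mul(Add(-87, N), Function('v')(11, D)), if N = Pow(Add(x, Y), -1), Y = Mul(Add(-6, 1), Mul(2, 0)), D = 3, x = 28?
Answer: Rational(-7305, 14) ≈ -521.79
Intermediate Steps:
Y = 0 (Y = Mul(-5, 0) = 0)
Function('v')(A, S) = Mul(2, S)
N = Rational(1, 28) (N = Pow(Add(28, 0), -1) = Pow(28, -1) = Rational(1, 28) ≈ 0.035714)
Mul(Add(-87, N), Function('v')(11, D)) = Mul(Add(-87, Rational(1, 28)), Mul(2, 3)) = Mul(Rational(-2435, 28), 6) = Rational(-7305, 14)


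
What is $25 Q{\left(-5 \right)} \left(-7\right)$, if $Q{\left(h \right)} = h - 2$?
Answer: $1225$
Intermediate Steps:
$Q{\left(h \right)} = -2 + h$
$25 Q{\left(-5 \right)} \left(-7\right) = 25 \left(-2 - 5\right) \left(-7\right) = 25 \left(-7\right) \left(-7\right) = \left(-175\right) \left(-7\right) = 1225$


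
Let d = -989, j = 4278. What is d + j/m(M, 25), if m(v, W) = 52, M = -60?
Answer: -23575/26 ≈ -906.73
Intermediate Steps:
d + j/m(M, 25) = -989 + 4278/52 = -989 + 4278*(1/52) = -989 + 2139/26 = -23575/26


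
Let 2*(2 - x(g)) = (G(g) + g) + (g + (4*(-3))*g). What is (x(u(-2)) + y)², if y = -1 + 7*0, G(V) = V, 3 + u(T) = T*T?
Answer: 121/4 ≈ 30.250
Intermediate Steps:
u(T) = -3 + T² (u(T) = -3 + T*T = -3 + T²)
x(g) = 2 + 9*g/2 (x(g) = 2 - ((g + g) + (g + (4*(-3))*g))/2 = 2 - (2*g + (g - 12*g))/2 = 2 - (2*g - 11*g)/2 = 2 - (-9)*g/2 = 2 + 9*g/2)
y = -1 (y = -1 + 0 = -1)
(x(u(-2)) + y)² = ((2 + 9*(-3 + (-2)²)/2) - 1)² = ((2 + 9*(-3 + 4)/2) - 1)² = ((2 + (9/2)*1) - 1)² = ((2 + 9/2) - 1)² = (13/2 - 1)² = (11/2)² = 121/4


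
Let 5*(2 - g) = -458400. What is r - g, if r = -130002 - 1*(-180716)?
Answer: -40968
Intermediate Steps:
g = 91682 (g = 2 - ⅕*(-458400) = 2 + 91680 = 91682)
r = 50714 (r = -130002 + 180716 = 50714)
r - g = 50714 - 1*91682 = 50714 - 91682 = -40968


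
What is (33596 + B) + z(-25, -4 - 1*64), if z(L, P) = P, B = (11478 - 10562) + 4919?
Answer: 39363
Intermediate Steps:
B = 5835 (B = 916 + 4919 = 5835)
(33596 + B) + z(-25, -4 - 1*64) = (33596 + 5835) + (-4 - 1*64) = 39431 + (-4 - 64) = 39431 - 68 = 39363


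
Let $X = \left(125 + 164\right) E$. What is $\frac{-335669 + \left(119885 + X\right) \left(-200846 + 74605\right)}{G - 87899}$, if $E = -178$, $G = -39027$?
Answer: $\frac{4320324216}{63463} \approx 68076.0$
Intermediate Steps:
$X = -51442$ ($X = \left(125 + 164\right) \left(-178\right) = 289 \left(-178\right) = -51442$)
$\frac{-335669 + \left(119885 + X\right) \left(-200846 + 74605\right)}{G - 87899} = \frac{-335669 + \left(119885 - 51442\right) \left(-200846 + 74605\right)}{-39027 - 87899} = \frac{-335669 + 68443 \left(-126241\right)}{-126926} = \left(-335669 - 8640312763\right) \left(- \frac{1}{126926}\right) = \left(-8640648432\right) \left(- \frac{1}{126926}\right) = \frac{4320324216}{63463}$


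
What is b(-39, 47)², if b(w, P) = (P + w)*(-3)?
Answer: 576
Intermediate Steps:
b(w, P) = -3*P - 3*w
b(-39, 47)² = (-3*47 - 3*(-39))² = (-141 + 117)² = (-24)² = 576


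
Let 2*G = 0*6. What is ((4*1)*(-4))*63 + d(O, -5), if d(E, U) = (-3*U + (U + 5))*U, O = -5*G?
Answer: -1083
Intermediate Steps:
G = 0 (G = (0*6)/2 = (1/2)*0 = 0)
O = 0 (O = -5*0 = 0)
d(E, U) = U*(5 - 2*U) (d(E, U) = (-3*U + (5 + U))*U = (5 - 2*U)*U = U*(5 - 2*U))
((4*1)*(-4))*63 + d(O, -5) = ((4*1)*(-4))*63 - 5*(5 - 2*(-5)) = (4*(-4))*63 - 5*(5 + 10) = -16*63 - 5*15 = -1008 - 75 = -1083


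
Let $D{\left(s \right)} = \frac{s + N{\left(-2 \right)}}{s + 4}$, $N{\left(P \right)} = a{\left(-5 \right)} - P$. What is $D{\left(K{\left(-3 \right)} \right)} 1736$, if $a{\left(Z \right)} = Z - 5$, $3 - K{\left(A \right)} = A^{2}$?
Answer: $12152$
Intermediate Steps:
$K{\left(A \right)} = 3 - A^{2}$
$a{\left(Z \right)} = -5 + Z$
$N{\left(P \right)} = -10 - P$ ($N{\left(P \right)} = \left(-5 - 5\right) - P = -10 - P$)
$D{\left(s \right)} = \frac{-8 + s}{4 + s}$ ($D{\left(s \right)} = \frac{s - 8}{s + 4} = \frac{s + \left(-10 + 2\right)}{4 + s} = \frac{s - 8}{4 + s} = \frac{-8 + s}{4 + s}$)
$D{\left(K{\left(-3 \right)} \right)} 1736 = \frac{-8 + \left(3 - \left(-3\right)^{2}\right)}{4 + \left(3 - \left(-3\right)^{2}\right)} 1736 = \frac{-8 + \left(3 - 9\right)}{4 + \left(3 - 9\right)} 1736 = \frac{-8 - 6}{4 - 6} \cdot 1736 = \frac{1}{-2} \left(-14\right) 1736 = \left(- \frac{1}{2}\right) \left(-14\right) 1736 = 7 \cdot 1736 = 12152$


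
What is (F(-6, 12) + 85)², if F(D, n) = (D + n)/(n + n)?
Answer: 116281/16 ≈ 7267.6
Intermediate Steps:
F(D, n) = (D + n)/(2*n) (F(D, n) = (D + n)/((2*n)) = (D + n)*(1/(2*n)) = (D + n)/(2*n))
(F(-6, 12) + 85)² = ((½)*(-6 + 12)/12 + 85)² = ((½)*(1/12)*6 + 85)² = (¼ + 85)² = (341/4)² = 116281/16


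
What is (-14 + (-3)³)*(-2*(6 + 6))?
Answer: 984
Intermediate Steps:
(-14 + (-3)³)*(-2*(6 + 6)) = (-14 - 27)*(-2*12) = -41*(-24) = 984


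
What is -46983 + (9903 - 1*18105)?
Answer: -55185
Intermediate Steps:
-46983 + (9903 - 1*18105) = -46983 + (9903 - 18105) = -46983 - 8202 = -55185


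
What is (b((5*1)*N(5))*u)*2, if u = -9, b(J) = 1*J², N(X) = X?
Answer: -11250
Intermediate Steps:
b(J) = J²
(b((5*1)*N(5))*u)*2 = (((5*1)*5)²*(-9))*2 = ((5*5)²*(-9))*2 = (25²*(-9))*2 = (625*(-9))*2 = -5625*2 = -11250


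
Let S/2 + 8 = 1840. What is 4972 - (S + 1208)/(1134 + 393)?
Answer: 2529124/509 ≈ 4968.8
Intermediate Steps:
S = 3664 (S = -16 + 2*1840 = -16 + 3680 = 3664)
4972 - (S + 1208)/(1134 + 393) = 4972 - (3664 + 1208)/(1134 + 393) = 4972 - 4872/1527 = 4972 - 1*1624/509 = 4972 - 1624/509 = 2529124/509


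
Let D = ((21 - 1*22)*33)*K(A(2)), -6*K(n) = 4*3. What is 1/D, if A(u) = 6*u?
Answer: 1/66 ≈ 0.015152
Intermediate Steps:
K(n) = -2 (K(n) = -2*3/3 = -⅙*12 = -2)
D = 66 (D = ((21 - 1*22)*33)*(-2) = ((21 - 22)*33)*(-2) = -1*33*(-2) = -33*(-2) = 66)
1/D = 1/66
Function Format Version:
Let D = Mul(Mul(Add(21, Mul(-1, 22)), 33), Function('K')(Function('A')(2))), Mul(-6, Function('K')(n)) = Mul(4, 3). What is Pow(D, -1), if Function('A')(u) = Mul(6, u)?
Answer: Rational(1, 66) ≈ 0.015152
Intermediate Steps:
Function('K')(n) = -2 (Function('K')(n) = Mul(Rational(-1, 6), Mul(4, 3)) = Mul(Rational(-1, 6), 12) = -2)
D = 66 (D = Mul(Mul(Add(21, Mul(-1, 22)), 33), -2) = Mul(Mul(Add(21, -22), 33), -2) = Mul(Mul(-1, 33), -2) = Mul(-33, -2) = 66)
Pow(D, -1) = Pow(66, -1) = Rational(1, 66)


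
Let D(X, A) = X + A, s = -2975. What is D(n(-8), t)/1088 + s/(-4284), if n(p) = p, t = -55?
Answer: 6233/9792 ≈ 0.63654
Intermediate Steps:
D(X, A) = A + X
D(n(-8), t)/1088 + s/(-4284) = (-55 - 8)/1088 - 2975/(-4284) = -63*1/1088 - 2975*(-1/4284) = -63/1088 + 25/36 = 6233/9792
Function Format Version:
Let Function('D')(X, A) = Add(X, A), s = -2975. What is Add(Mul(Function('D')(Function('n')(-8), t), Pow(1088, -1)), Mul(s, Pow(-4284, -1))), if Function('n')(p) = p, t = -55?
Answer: Rational(6233, 9792) ≈ 0.63654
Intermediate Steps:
Function('D')(X, A) = Add(A, X)
Add(Mul(Function('D')(Function('n')(-8), t), Pow(1088, -1)), Mul(s, Pow(-4284, -1))) = Add(Mul(Add(-55, -8), Pow(1088, -1)), Mul(-2975, Pow(-4284, -1))) = Add(Mul(-63, Rational(1, 1088)), Mul(-2975, Rational(-1, 4284))) = Add(Rational(-63, 1088), Rational(25, 36)) = Rational(6233, 9792)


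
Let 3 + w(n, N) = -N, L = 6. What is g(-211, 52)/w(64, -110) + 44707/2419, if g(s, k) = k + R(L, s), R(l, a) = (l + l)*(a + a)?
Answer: -7340379/258833 ≈ -28.360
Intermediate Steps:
w(n, N) = -3 - N
R(l, a) = 4*a*l (R(l, a) = (2*l)*(2*a) = 4*a*l)
g(s, k) = k + 24*s (g(s, k) = k + 4*s*6 = k + 24*s)
g(-211, 52)/w(64, -110) + 44707/2419 = (52 + 24*(-211))/(-3 - 1*(-110)) + 44707/2419 = (52 - 5064)/(-3 + 110) + 44707*(1/2419) = -5012/107 + 44707/2419 = -7340379/258833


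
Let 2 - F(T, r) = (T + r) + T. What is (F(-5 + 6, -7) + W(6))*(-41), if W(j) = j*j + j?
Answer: -2009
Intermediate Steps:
F(T, r) = 2 - r - 2*T (F(T, r) = 2 - ((T + r) + T) = 2 - (r + 2*T) = 2 + (-r - 2*T) = 2 - r - 2*T)
W(j) = j + j² (W(j) = j² + j = j + j²)
(F(-5 + 6, -7) + W(6))*(-41) = ((2 - 1*(-7) - 2*(-5 + 6)) + 6*(1 + 6))*(-41) = ((2 + 7 - 2*1) + 6*7)*(-41) = ((2 + 7 - 2) + 42)*(-41) = (7 + 42)*(-41) = 49*(-41) = -2009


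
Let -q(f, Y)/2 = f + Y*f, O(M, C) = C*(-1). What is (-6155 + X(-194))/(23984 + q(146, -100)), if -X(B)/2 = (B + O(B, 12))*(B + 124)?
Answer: -34995/52892 ≈ -0.66163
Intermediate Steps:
O(M, C) = -C
X(B) = -2*(-12 + B)*(124 + B) (X(B) = -2*(B - 1*12)*(B + 124) = -2*(B - 12)*(124 + B) = -2*(-12 + B)*(124 + B))
q(f, Y) = -2*f - 2*Y*f (q(f, Y) = -2*(f + Y*f) = -2*f - 2*Y*f)
(-6155 + X(-194))/(23984 + q(146, -100)) = (-6155 + (2976 - 224*(-194) - 2*(-194)**2))/(23984 - 2*146*(1 - 100)) = (-6155 + (2976 + 43456 - 2*37636))/(23984 - 2*146*(-99)) = (-6155 + (2976 + 43456 - 75272))/(23984 + 28908) = (-6155 - 28840)/52892 = -34995*1/52892 = -34995/52892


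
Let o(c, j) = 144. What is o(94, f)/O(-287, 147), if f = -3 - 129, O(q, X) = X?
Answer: 48/49 ≈ 0.97959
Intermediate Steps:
f = -132
o(94, f)/O(-287, 147) = 144/147 = 144*(1/147) = 48/49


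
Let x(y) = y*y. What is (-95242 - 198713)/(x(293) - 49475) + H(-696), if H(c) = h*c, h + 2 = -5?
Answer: 176920173/36374 ≈ 4863.9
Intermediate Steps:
x(y) = y²
h = -7 (h = -2 - 5 = -7)
H(c) = -7*c
(-95242 - 198713)/(x(293) - 49475) + H(-696) = (-95242 - 198713)/(293² - 49475) - 7*(-696) = -293955/(85849 - 49475) + 4872 = -293955/36374 + 4872 = 176920173/36374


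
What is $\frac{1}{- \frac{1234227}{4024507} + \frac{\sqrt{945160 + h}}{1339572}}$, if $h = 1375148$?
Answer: $- \frac{247592423979914156381316}{75930058860775829061479} - \frac{3616097944277305838 \sqrt{64453}}{75930058860775829061479} \approx -3.2729$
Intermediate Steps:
$\frac{1}{- \frac{1234227}{4024507} + \frac{\sqrt{945160 + h}}{1339572}} = \frac{1}{- \frac{1234227}{4024507} + \frac{\sqrt{945160 + 1375148}}{1339572}} = \frac{1}{\left(-1234227\right) \frac{1}{4024507} + \sqrt{2320308} \cdot \frac{1}{1339572}} = \frac{1}{- \frac{1234227}{4024507} + 6 \sqrt{64453} \cdot \frac{1}{1339572}} = \frac{1}{- \frac{1234227}{4024507} + \frac{\sqrt{64453}}{223262}}$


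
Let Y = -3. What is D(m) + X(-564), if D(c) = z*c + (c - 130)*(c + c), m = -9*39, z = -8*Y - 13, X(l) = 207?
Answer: 334008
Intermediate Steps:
z = 11 (z = -8*(-3) - 13 = 24 - 13 = 11)
m = -351
D(c) = 11*c + 2*c*(-130 + c) (D(c) = 11*c + (c - 130)*(c + c) = 11*c + (-130 + c)*(2*c) = 11*c + 2*c*(-130 + c))
D(m) + X(-564) = -351*(-249 + 2*(-351)) + 207 = -351*(-249 - 702) + 207 = -351*(-951) + 207 = 333801 + 207 = 334008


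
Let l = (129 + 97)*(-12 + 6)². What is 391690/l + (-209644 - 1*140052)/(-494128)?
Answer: 6137191343/125632044 ≈ 48.851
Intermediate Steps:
l = 8136 (l = 226*(-6)² = 226*36 = 8136)
391690/l + (-209644 - 1*140052)/(-494128) = 391690/8136 + (-209644 - 1*140052)/(-494128) = 391690*(1/8136) + (-209644 - 140052)*(-1/494128) = 195845/4068 - 349696*(-1/494128) = 195845/4068 + 21856/30883 = 6137191343/125632044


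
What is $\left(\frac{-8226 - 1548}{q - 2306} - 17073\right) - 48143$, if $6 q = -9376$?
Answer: $- \frac{378433787}{5803} \approx -65214.0$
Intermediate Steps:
$q = - \frac{4688}{3}$ ($q = \frac{1}{6} \left(-9376\right) = - \frac{4688}{3} \approx -1562.7$)
$\left(\frac{-8226 - 1548}{q - 2306} - 17073\right) - 48143 = \left(\frac{-8226 - 1548}{- \frac{4688}{3} - 2306} - 17073\right) - 48143 = \left(- \frac{9774}{- \frac{11606}{3}} - 17073\right) - 48143 = \left(\left(-9774\right) \left(- \frac{3}{11606}\right) - 17073\right) - 48143 = \left(\frac{14661}{5803} - 17073\right) - 48143 = - \frac{99059958}{5803} - 48143 = - \frac{378433787}{5803}$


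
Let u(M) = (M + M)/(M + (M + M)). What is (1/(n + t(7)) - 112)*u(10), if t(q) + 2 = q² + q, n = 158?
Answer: -23743/318 ≈ -74.664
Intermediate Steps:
t(q) = -2 + q + q² (t(q) = -2 + (q² + q) = -2 + (q + q²) = -2 + q + q²)
u(M) = ⅔ (u(M) = (2*M)/(M + 2*M) = (2*M)/((3*M)) = (2*M)*(1/(3*M)) = ⅔)
(1/(n + t(7)) - 112)*u(10) = (1/(158 + (-2 + 7 + 7²)) - 112)*(⅔) = (1/(158 + (-2 + 7 + 49)) - 112)*(⅔) = (1/(158 + 54) - 112)*(⅔) = (1/212 - 112)*(⅔) = -23743/212*⅔ = -23743/318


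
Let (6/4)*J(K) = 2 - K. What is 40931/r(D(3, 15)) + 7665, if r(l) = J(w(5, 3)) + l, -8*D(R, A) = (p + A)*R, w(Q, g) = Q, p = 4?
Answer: 232097/73 ≈ 3179.4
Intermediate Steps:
J(K) = 4/3 - 2*K/3 (J(K) = 2*(2 - K)/3 = 4/3 - 2*K/3)
D(R, A) = -R*(4 + A)/8 (D(R, A) = -(4 + A)*R/8 = -R*(4 + A)/8)
r(l) = -2 + l (r(l) = (4/3 - 2/3*5) + l = (4/3 - 10/3) + l = -2 + l)
40931/r(D(3, 15)) + 7665 = 40931/(-2 - 1/8*3*(4 + 15)) + 7665 = 40931/(-2 - 1/8*3*19) + 7665 = 40931/(-2 - 57/8) + 7665 = 40931/(-73/8) + 7665 = 40931*(-8/73) + 7665 = -327448/73 + 7665 = 232097/73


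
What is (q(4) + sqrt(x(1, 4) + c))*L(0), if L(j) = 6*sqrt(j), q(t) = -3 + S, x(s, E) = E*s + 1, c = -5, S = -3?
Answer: 0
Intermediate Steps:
x(s, E) = 1 + E*s
q(t) = -6 (q(t) = -3 - 3 = -6)
(q(4) + sqrt(x(1, 4) + c))*L(0) = (-6 + sqrt((1 + 4*1) - 5))*(6*sqrt(0)) = (-6 + sqrt((1 + 4) - 5))*(6*0) = (-6 + sqrt(5 - 5))*0 = (-6 + sqrt(0))*0 = (-6 + 0)*0 = -6*0 = 0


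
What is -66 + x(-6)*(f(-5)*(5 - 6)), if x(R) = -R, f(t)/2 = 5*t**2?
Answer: -1566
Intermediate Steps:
f(t) = 10*t**2 (f(t) = 2*(5*t**2) = 10*t**2)
-66 + x(-6)*(f(-5)*(5 - 6)) = -66 + (-1*(-6))*((10*(-5)**2)*(5 - 6)) = -66 + 6*((10*25)*(-1)) = -66 + 6*(250*(-1)) = -66 + 6*(-250) = -66 - 1500 = -1566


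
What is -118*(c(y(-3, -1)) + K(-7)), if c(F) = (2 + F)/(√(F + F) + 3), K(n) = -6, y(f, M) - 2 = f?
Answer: 7434/11 + 118*I*√2/11 ≈ 675.82 + 15.171*I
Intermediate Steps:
y(f, M) = 2 + f
c(F) = (2 + F)/(3 + √2*√F) (c(F) = (2 + F)/(√(2*F) + 3) = (2 + F)/(√2*√F + 3) = (2 + F)/(3 + √2*√F))
-118*(c(y(-3, -1)) + K(-7)) = -118*((2 + (2 - 3))/(3 + √2*√(2 - 3)) - 6) = -118*((2 - 1)/(3 + √2*√(-1)) - 6) = -118*(1/(3 + √2*I) - 6) = -118*(1/(3 + I*√2) - 6) = -118*(-6 + 1/(3 + I*√2)) = 708 - 118/(3 + I*√2)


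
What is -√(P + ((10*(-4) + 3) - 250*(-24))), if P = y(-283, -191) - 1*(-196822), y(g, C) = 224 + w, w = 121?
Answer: -3*√22570 ≈ -450.70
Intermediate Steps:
y(g, C) = 345 (y(g, C) = 224 + 121 = 345)
P = 197167 (P = 345 - 1*(-196822) = 345 + 196822 = 197167)
-√(P + ((10*(-4) + 3) - 250*(-24))) = -√(197167 + ((10*(-4) + 3) - 250*(-24))) = -√(197167 + ((-40 + 3) - 250*(-24))) = -√(197167 + (-37 + 6000)) = -√(197167 + 5963) = -√203130 = -3*√22570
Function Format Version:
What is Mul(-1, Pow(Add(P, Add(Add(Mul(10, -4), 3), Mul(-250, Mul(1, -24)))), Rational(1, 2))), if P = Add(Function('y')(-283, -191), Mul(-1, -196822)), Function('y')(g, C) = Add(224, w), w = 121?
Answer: Mul(-3, Pow(22570, Rational(1, 2))) ≈ -450.70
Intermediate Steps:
Function('y')(g, C) = 345 (Function('y')(g, C) = Add(224, 121) = 345)
P = 197167 (P = Add(345, Mul(-1, -196822)) = Add(345, 196822) = 197167)
Mul(-1, Pow(Add(P, Add(Add(Mul(10, -4), 3), Mul(-250, Mul(1, -24)))), Rational(1, 2))) = Mul(-1, Pow(Add(197167, Add(Add(Mul(10, -4), 3), Mul(-250, Mul(1, -24)))), Rational(1, 2))) = Mul(-1, Pow(Add(197167, Add(Add(-40, 3), Mul(-250, -24))), Rational(1, 2))) = Mul(-1, Pow(Add(197167, Add(-37, 6000)), Rational(1, 2))) = Mul(-1, Pow(Add(197167, 5963), Rational(1, 2))) = Mul(-1, Pow(203130, Rational(1, 2))) = Mul(-1, Mul(3, Pow(22570, Rational(1, 2)))) = Mul(-3, Pow(22570, Rational(1, 2)))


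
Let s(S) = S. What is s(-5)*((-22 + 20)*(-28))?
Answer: -280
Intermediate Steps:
s(-5)*((-22 + 20)*(-28)) = -5*(-22 + 20)*(-28) = -(-10)*(-28) = -5*56 = -280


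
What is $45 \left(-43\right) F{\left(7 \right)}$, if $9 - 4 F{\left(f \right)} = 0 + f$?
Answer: $- \frac{1935}{2} \approx -967.5$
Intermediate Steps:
$F{\left(f \right)} = \frac{9}{4} - \frac{f}{4}$ ($F{\left(f \right)} = \frac{9}{4} - \frac{0 + f}{4} = \frac{9}{4} - \frac{f}{4}$)
$45 \left(-43\right) F{\left(7 \right)} = 45 \left(-43\right) \left(\frac{9}{4} - \frac{7}{4}\right) = - 1935 \left(\frac{9}{4} - \frac{7}{4}\right) = \left(-1935\right) \frac{1}{2} = - \frac{1935}{2}$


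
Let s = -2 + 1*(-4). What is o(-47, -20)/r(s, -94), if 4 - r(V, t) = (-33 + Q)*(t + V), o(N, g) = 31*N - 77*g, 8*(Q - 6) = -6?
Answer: -83/2771 ≈ -0.029953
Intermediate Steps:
Q = 21/4 (Q = 6 + (⅛)*(-6) = 6 - ¾ = 21/4 ≈ 5.2500)
o(N, g) = -77*g + 31*N
s = -6 (s = -2 - 4 = -6)
r(V, t) = 4 + 111*V/4 + 111*t/4 (r(V, t) = 4 - (-33 + 21/4)*(t + V) = 4 - (-111)*(V + t)/4 = 4 - (-111*V/4 - 111*t/4) = 4 + (111*V/4 + 111*t/4) = 4 + 111*V/4 + 111*t/4)
o(-47, -20)/r(s, -94) = (-77*(-20) + 31*(-47))/(4 + (111/4)*(-6) + (111/4)*(-94)) = (1540 - 1457)/(4 - 333/2 - 5217/2) = 83/(-2771) = 83*(-1/2771) = -83/2771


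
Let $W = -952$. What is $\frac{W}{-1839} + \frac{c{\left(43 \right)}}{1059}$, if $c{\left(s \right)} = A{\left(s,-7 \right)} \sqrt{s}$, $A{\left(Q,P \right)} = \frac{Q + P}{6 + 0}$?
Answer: $\frac{952}{1839} + \frac{2 \sqrt{43}}{353} \approx 0.55482$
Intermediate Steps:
$A{\left(Q,P \right)} = \frac{P}{6} + \frac{Q}{6}$ ($A{\left(Q,P \right)} = \frac{P + Q}{6} = \left(P + Q\right) \frac{1}{6} = \frac{P}{6} + \frac{Q}{6}$)
$c{\left(s \right)} = \sqrt{s} \left(- \frac{7}{6} + \frac{s}{6}\right)$ ($c{\left(s \right)} = \left(\frac{1}{6} \left(-7\right) + \frac{s}{6}\right) \sqrt{s} = \left(- \frac{7}{6} + \frac{s}{6}\right) \sqrt{s} = \sqrt{s} \left(- \frac{7}{6} + \frac{s}{6}\right)$)
$\frac{W}{-1839} + \frac{c{\left(43 \right)}}{1059} = - \frac{952}{-1839} + \frac{\frac{1}{6} \sqrt{43} \left(-7 + 43\right)}{1059} = \left(-952\right) \left(- \frac{1}{1839}\right) + \frac{1}{6} \sqrt{43} \cdot 36 \cdot \frac{1}{1059} = \frac{952}{1839} + 6 \sqrt{43} \cdot \frac{1}{1059} = \frac{952}{1839} + \frac{2 \sqrt{43}}{353}$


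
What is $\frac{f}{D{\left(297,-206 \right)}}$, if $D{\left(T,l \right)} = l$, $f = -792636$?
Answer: $\frac{396318}{103} \approx 3847.7$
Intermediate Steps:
$\frac{f}{D{\left(297,-206 \right)}} = - \frac{792636}{-206} = \left(-792636\right) \left(- \frac{1}{206}\right) = \frac{396318}{103}$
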